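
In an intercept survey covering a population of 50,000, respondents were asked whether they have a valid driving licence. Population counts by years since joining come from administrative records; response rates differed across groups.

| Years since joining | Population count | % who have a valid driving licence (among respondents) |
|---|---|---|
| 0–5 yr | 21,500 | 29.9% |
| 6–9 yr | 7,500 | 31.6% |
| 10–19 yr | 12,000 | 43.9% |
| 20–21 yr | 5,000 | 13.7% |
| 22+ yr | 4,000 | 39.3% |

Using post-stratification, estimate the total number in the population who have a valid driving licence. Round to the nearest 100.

16,300

Apply each group's respondent rate to its population count:
  0–5 yr: 21,500 × 29.9% = 6428.5
  6–9 yr: 7,500 × 31.6% = 2370
  10–19 yr: 12,000 × 43.9% = 5268
  20–21 yr: 5,000 × 13.7% = 685
  22+ yr: 4,000 × 39.3% = 1572
Estimated total = 16323.5 → 16,300.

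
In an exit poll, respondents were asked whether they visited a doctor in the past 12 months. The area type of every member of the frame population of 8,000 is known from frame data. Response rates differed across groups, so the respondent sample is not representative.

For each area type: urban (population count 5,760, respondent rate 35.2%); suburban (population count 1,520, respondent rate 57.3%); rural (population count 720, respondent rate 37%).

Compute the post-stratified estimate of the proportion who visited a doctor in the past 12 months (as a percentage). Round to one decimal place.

Post-stratification weights by population share, not respondent share:
  urban: (5,760/8,000) × 35.2 = 25.344
  suburban: (1,520/8,000) × 57.3 = 10.887
  rural: (720/8,000) × 37 = 3.33
Post-stratified estimate = 39.561 → 39.6%.

39.6%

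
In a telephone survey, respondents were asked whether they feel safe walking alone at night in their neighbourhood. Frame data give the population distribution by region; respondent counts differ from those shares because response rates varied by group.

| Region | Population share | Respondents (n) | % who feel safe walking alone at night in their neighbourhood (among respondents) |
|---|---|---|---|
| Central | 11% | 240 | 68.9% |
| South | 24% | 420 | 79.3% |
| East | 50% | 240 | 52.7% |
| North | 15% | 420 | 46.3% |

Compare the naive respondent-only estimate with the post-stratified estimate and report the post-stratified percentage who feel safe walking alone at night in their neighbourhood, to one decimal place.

Without adjustment, the pooled respondent share is:
  (240/1320)×68.9 + (420/1320)×79.3 + (240/1320)×52.7 + (420/1320)×46.3 = 62.0727%
Post-stratifying to population shares instead:
  0.11×68.9 + 0.24×79.3 + 0.5×52.7 + 0.15×46.3 = 59.906%

59.9%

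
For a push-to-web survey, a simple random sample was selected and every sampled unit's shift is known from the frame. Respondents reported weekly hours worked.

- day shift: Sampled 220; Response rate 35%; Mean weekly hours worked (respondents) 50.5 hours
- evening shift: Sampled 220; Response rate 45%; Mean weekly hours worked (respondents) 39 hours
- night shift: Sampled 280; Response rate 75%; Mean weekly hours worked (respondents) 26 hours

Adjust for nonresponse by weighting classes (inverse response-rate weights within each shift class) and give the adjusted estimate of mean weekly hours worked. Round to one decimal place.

37.5

Weighting each respondent by the inverse class response rate inflates each class back to its sampled size, so the class weight is n_sampled:
  day shift: 220 × 50.5 = 11,110
  evening shift: 220 × 39 = 8580
  night shift: 280 × 26 = 7280
Adjusted estimate = 26,970 / 720 = 37.4583 → 37.5.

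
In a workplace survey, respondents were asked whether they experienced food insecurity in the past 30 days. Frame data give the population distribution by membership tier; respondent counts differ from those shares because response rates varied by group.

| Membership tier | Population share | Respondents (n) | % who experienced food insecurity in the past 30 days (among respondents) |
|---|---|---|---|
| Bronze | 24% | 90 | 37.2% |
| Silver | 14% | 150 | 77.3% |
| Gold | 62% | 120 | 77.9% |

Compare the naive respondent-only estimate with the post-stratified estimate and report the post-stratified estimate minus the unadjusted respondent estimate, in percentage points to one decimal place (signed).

Unadjusted (pooled respondent) estimate weights by respondent counts:
  (90/360)×37.2 + (150/360)×77.3 + (120/360)×77.9 = 67.475%
Post-stratified estimate weights by population shares:
  0.24×37.2 + 0.14×77.3 + 0.62×77.9 = 68.048%
Difference = 68.048 − 67.475 = 0.573 pp.

+0.6 percentage points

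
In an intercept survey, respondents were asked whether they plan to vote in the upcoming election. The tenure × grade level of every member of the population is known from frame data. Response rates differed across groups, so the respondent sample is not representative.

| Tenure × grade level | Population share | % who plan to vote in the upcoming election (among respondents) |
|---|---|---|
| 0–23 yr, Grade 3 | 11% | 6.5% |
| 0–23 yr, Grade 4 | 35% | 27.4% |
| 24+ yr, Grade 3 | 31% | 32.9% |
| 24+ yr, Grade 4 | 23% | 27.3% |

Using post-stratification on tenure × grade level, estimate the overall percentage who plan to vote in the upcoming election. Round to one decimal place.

Weight each group's respondent value by its population share:
  0–23 yr, Grade 3: 0.11 × 6.5 = 0.715
  0–23 yr, Grade 4: 0.35 × 27.4 = 9.59
  24+ yr, Grade 3: 0.31 × 32.9 = 10.199
  24+ yr, Grade 4: 0.23 × 27.3 = 6.279
Post-stratified estimate = 26.783 → 26.8%.

26.8%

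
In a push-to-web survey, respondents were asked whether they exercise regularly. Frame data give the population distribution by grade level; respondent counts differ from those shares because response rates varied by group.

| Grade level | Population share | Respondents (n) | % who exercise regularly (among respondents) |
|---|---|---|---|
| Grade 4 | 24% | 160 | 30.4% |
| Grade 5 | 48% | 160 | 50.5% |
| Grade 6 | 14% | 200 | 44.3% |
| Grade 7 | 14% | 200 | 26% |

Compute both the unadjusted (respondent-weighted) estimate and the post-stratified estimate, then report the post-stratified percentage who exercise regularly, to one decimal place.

41.4%

Naive respondent-only estimate (weights = respondent counts):
  (160/720)×30.4 + (160/720)×50.5 + (200/720)×44.3 + (200/720)×26 = 37.5056%
Post-stratified estimate weights by population shares:
  0.24×30.4 + 0.48×50.5 + 0.14×44.3 + 0.14×26 = 41.378%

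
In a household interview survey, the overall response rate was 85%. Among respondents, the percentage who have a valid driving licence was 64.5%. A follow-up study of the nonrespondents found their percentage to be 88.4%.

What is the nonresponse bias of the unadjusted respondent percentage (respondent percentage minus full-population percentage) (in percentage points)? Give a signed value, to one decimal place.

Nonresponse fraction = 1 − 0.85 = 0.15.
Bias = (nonresponse fraction) × (respondent percentage − nonrespondent percentage)
     = 0.15 × (64.5 − 88.4) = 0.15 × -23.9 = -3.585.

-3.6 percentage points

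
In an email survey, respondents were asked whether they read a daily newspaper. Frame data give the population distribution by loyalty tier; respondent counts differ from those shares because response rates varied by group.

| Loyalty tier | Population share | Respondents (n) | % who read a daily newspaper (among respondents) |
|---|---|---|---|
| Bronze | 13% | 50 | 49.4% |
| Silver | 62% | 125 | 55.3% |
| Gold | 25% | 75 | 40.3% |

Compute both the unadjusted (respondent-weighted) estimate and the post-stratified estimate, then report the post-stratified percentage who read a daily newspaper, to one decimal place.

50.8%

Naive respondent-only estimate (weights = respondent counts):
  (50/250)×49.4 + (125/250)×55.3 + (75/250)×40.3 = 49.62%
Post-stratifying to population shares instead:
  0.13×49.4 + 0.62×55.3 + 0.25×40.3 = 50.783%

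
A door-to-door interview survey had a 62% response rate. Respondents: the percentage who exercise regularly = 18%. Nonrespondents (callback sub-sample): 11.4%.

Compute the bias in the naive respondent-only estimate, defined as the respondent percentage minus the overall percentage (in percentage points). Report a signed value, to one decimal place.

Nonresponse fraction = 1 − 0.62 = 0.38.
Bias = (nonresponse fraction) × (respondent percentage − nonrespondent percentage)
     = 0.38 × (18 − 11.4) = 0.38 × 6.6 = 2.508.

+2.5 percentage points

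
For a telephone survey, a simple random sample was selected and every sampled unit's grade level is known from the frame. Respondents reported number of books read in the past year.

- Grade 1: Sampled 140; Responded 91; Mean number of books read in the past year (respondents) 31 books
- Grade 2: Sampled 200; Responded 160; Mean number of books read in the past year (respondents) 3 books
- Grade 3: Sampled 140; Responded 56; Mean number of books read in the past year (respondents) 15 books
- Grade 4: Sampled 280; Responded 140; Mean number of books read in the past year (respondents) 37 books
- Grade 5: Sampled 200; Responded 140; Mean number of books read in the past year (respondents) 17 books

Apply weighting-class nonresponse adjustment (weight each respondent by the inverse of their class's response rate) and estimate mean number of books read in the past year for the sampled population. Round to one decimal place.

21.7

Response rates by class: Grade 1 91/140 = 65%, Grade 2 160/200 = 80%, Grade 3 56/140 = 40%, Grade 4 140/280 = 50%, Grade 5 140/200 = 70%.
Weighting each respondent by the inverse class response rate inflates each class back to its sampled size, so the class weight is n_sampled:
  Grade 1: 140 × 31 = 4340
  Grade 2: 200 × 3 = 600
  Grade 3: 140 × 15 = 2100
  Grade 4: 280 × 37 = 10,360
  Grade 5: 200 × 17 = 3400
Adjusted estimate = 20,800 / 960 = 21.6667 → 21.7.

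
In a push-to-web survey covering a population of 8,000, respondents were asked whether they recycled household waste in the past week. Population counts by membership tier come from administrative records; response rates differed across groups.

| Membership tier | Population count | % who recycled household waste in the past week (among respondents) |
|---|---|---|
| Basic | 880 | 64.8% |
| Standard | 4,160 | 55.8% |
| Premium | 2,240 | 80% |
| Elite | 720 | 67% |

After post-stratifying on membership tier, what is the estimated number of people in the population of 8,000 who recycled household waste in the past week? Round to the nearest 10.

5,170

Estimated count per cell = population count × respondent percentage:
  Basic: 880 × 64.8% = 570.24
  Standard: 4,160 × 55.8% = 2321.28
  Premium: 2,240 × 80% = 1792
  Elite: 720 × 67% = 482.4
Estimated total = 5165.92 → 5,170.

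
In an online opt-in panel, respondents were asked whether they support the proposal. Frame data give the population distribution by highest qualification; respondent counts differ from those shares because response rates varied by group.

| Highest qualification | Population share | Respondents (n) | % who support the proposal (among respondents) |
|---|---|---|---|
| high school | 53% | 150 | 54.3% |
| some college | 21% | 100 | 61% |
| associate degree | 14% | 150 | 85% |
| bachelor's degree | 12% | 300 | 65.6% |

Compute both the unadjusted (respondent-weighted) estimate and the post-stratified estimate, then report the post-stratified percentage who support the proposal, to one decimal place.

61.4%

Unadjusted (pooled respondent) estimate weights by respondent counts:
  (150/700)×54.3 + (100/700)×61 + (150/700)×85 + (300/700)×65.6 = 66.6786%
Reweighting by population highest qualification shares:
  0.53×54.3 + 0.21×61 + 0.14×85 + 0.12×65.6 = 61.361%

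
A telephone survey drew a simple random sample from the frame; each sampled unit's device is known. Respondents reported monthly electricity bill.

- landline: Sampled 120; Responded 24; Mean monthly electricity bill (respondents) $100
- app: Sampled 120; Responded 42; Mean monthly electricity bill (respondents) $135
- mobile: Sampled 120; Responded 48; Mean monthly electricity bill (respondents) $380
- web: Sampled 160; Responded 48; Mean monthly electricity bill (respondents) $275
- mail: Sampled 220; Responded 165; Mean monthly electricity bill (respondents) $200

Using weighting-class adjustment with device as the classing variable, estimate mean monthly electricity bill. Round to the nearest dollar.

$219

Response rates by class: landline 24/120 = 20%, app 42/120 = 35%, mobile 48/120 = 40%, web 48/160 = 30%, mail 165/220 = 75%.
With weight = n_sampled/n_responded per class, the weighted class total is n_sampled:
  landline: 120 × 100 = 12,000
  app: 120 × 135 = 16,200
  mobile: 120 × 380 = 45,600
  web: 160 × 275 = 44,000
  mail: 220 × 200 = 44,000
Adjusted estimate = 161,800 / 740 = 218.649 → $219.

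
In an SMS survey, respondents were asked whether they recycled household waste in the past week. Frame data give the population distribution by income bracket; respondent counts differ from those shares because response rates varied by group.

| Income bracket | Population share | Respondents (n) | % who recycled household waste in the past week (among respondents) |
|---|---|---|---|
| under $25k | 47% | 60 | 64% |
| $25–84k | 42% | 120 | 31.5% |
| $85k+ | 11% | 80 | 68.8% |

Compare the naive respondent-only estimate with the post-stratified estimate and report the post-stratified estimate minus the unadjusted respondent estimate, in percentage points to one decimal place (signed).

Unadjusted (pooled respondent) estimate weights by respondent counts:
  (60/260)×64 + (120/260)×31.5 + (80/260)×68.8 = 50.4769%
Reweighting by population income bracket shares:
  0.47×64 + 0.42×31.5 + 0.11×68.8 = 50.878%
Difference = 50.878 − 50.4769 = 0.4011 pp.

+0.4 percentage points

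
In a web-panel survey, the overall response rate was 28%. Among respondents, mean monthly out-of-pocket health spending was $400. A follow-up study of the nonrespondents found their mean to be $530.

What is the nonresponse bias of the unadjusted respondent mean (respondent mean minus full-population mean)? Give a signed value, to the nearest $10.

-$90

Nonresponse fraction = 1 − 0.28 = 0.72.
Bias = (nonresponse fraction) × (respondent mean − nonrespondent mean)
     = 0.72 × (400 − 530) = 0.72 × -130 = -93.6.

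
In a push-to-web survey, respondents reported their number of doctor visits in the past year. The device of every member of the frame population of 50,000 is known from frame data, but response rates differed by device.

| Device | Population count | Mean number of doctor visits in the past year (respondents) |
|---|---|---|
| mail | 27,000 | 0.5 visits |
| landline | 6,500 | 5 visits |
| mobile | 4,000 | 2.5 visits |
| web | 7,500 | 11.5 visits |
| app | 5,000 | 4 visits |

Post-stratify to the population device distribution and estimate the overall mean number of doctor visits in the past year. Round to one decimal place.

3.2

Post-stratification weights by population share, not respondent share:
  mail: (27,000/50,000) × 0.5 = 0.27
  landline: (6,500/50,000) × 5 = 0.65
  mobile: (4,000/50,000) × 2.5 = 0.2
  web: (7,500/50,000) × 11.5 = 1.725
  app: (5,000/50,000) × 4 = 0.4
Post-stratified estimate = 3.245 → 3.2.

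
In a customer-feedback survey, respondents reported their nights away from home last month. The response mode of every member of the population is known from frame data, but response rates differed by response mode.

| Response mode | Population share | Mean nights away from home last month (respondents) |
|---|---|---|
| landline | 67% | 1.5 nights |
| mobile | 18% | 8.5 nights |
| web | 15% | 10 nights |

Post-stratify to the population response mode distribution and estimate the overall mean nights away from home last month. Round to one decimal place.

Each cell contributes population-share × respondent value:
  landline: 0.67 × 1.5 = 1.005
  mobile: 0.18 × 8.5 = 1.53
  web: 0.15 × 10 = 1.5
Post-stratified estimate = 4.035 → 4.0.

4.0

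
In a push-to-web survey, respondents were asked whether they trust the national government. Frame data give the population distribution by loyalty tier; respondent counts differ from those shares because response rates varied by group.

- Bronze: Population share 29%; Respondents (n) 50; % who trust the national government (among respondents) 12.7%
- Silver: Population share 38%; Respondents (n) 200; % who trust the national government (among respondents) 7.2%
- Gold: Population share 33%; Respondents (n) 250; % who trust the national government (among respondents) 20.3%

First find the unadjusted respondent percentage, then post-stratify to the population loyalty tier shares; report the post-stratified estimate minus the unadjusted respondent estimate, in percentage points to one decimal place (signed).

-1.2 percentage points

Naive respondent-only estimate (weights = respondent counts):
  (50/500)×12.7 + (200/500)×7.2 + (250/500)×20.3 = 14.3%
Post-stratified estimate weights by population shares:
  0.29×12.7 + 0.38×7.2 + 0.33×20.3 = 13.118%
Difference = 13.118 − 14.3 = -1.182 pp.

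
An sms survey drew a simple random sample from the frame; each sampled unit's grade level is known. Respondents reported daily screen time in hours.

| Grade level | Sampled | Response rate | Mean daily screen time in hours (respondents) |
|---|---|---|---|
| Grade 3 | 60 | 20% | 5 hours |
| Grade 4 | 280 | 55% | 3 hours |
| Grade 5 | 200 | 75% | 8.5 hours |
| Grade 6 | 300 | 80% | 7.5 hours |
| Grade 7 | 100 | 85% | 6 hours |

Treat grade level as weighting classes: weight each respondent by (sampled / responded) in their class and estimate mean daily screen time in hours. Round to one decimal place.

Each respondent's weight = sampled/responded in their class; summing within a class gives n_sampled, so:
  Grade 3: 60 × 5 = 300
  Grade 4: 280 × 3 = 840
  Grade 5: 200 × 8.5 = 1700
  Grade 6: 300 × 7.5 = 2250
  Grade 7: 100 × 6 = 600
Adjusted estimate = 5690 / 940 = 6.05319 → 6.1.

6.1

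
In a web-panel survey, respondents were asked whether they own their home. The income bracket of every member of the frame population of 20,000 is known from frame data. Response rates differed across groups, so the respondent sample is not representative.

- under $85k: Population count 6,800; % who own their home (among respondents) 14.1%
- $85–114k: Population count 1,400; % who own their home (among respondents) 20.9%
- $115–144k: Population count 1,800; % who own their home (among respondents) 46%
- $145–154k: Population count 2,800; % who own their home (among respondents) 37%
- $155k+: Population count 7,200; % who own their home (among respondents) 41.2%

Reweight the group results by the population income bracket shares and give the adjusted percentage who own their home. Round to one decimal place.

Post-stratification weights by population share, not respondent share:
  under $85k: (6,800/20,000) × 14.1 = 4.794
  $85–114k: (1,400/20,000) × 20.9 = 1.463
  $115–144k: (1,800/20,000) × 46 = 4.14
  $145–154k: (2,800/20,000) × 37 = 5.18
  $155k+: (7,200/20,000) × 41.2 = 14.832
Post-stratified estimate = 30.409 → 30.4%.

30.4%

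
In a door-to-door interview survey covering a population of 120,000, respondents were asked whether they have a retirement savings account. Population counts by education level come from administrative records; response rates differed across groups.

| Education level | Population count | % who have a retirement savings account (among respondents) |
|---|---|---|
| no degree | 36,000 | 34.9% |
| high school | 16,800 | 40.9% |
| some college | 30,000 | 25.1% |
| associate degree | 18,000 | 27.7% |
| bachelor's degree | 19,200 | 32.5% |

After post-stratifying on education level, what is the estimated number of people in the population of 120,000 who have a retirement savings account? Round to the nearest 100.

Estimated count per cell = population count × respondent percentage:
  no degree: 36,000 × 34.9% = 12,564
  high school: 16,800 × 40.9% = 6871.2
  some college: 30,000 × 25.1% = 7530
  associate degree: 18,000 × 27.7% = 4986
  bachelor's degree: 19,200 × 32.5% = 6240
Estimated total = 38191.2 → 38,200.

38,200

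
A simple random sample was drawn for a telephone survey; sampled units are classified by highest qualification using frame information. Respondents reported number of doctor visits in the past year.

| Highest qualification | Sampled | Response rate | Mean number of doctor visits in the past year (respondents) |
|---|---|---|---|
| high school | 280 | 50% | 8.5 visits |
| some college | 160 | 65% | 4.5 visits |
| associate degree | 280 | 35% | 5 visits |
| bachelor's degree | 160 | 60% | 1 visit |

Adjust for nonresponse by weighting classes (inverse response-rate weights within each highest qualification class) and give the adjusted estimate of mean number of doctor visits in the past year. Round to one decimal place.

Each respondent's weight = sampled/responded in their class; summing within a class gives n_sampled, so:
  high school: 280 × 8.5 = 2380
  some college: 160 × 4.5 = 720
  associate degree: 280 × 5 = 1400
  bachelor's degree: 160 × 1 = 160
Adjusted estimate = 4660 / 880 = 5.29545 → 5.3.

5.3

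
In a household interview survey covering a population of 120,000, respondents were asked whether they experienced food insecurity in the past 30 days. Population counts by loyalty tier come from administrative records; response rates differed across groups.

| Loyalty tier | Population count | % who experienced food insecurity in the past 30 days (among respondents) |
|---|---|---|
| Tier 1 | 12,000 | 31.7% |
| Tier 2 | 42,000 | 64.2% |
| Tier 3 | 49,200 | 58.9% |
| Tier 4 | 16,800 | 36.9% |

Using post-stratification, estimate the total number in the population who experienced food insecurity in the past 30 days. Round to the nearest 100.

Apply each group's respondent rate to its population count:
  Tier 1: 12,000 × 31.7% = 3804
  Tier 2: 42,000 × 64.2% = 26,964
  Tier 3: 49,200 × 58.9% = 28978.8
  Tier 4: 16,800 × 36.9% = 6199.2
Estimated total = 65,946 → 65,900.

65,900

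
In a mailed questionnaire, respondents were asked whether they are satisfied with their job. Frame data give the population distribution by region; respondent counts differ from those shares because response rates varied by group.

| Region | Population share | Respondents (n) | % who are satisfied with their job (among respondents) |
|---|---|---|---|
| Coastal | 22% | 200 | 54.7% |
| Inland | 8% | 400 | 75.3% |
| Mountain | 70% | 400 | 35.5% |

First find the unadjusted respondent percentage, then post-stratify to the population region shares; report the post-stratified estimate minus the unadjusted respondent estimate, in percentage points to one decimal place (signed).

Naive respondent-only estimate (weights = respondent counts):
  (200/1000)×54.7 + (400/1000)×75.3 + (400/1000)×35.5 = 55.26%
Post-stratifying to population shares instead:
  0.22×54.7 + 0.08×75.3 + 0.7×35.5 = 42.908%
Difference = 42.908 − 55.26 = -12.352 pp.

-12.4 percentage points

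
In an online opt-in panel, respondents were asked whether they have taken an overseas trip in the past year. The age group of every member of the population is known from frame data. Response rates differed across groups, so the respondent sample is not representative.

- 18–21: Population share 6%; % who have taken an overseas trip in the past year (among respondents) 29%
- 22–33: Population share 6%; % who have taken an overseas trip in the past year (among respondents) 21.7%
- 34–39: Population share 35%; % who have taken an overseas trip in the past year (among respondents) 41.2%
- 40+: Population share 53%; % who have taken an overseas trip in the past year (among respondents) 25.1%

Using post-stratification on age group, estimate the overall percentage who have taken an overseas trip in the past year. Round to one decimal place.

30.8%

Post-stratification weights by population share, not respondent share:
  18–21: 0.06 × 29 = 1.74
  22–33: 0.06 × 21.7 = 1.302
  34–39: 0.35 × 41.2 = 14.42
  40+: 0.53 × 25.1 = 13.303
Post-stratified estimate = 30.765 → 30.8%.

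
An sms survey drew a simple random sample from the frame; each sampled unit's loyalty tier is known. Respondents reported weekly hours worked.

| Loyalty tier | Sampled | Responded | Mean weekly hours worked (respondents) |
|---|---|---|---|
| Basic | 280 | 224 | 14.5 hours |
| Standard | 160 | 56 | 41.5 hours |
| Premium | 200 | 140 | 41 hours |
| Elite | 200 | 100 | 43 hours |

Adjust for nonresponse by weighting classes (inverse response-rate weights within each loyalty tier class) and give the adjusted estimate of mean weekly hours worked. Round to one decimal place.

32.7

Response rates by class: Basic 224/280 = 80%, Standard 56/160 = 35%, Premium 140/200 = 70%, Elite 100/200 = 50%.
Weighting each respondent by the inverse class response rate inflates each class back to its sampled size, so the class weight is n_sampled:
  Basic: 280 × 14.5 = 4060
  Standard: 160 × 41.5 = 6640
  Premium: 200 × 41 = 8200
  Elite: 200 × 43 = 8600
Adjusted estimate = 27,500 / 840 = 32.7381 → 32.7.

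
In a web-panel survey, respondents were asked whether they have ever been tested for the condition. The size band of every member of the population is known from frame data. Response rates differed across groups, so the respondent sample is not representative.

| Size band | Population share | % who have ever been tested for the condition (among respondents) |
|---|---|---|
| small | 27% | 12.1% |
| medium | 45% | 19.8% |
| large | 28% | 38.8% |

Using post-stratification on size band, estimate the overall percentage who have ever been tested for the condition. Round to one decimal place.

Each cell contributes population-share × respondent value:
  small: 0.27 × 12.1 = 3.267
  medium: 0.45 × 19.8 = 8.91
  large: 0.28 × 38.8 = 10.864
Post-stratified estimate = 23.041 → 23.0%.

23.0%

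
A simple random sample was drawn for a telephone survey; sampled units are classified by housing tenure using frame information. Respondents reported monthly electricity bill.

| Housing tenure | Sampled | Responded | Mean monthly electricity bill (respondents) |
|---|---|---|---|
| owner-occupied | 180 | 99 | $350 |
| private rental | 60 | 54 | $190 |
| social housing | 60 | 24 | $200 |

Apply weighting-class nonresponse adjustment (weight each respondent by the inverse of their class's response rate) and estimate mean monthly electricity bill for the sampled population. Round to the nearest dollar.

Class response rates: owner-occupied 99/180 = 55%, private rental 54/60 = 90%, social housing 24/60 = 40%.
Inverse-response-rate weighting restores each class to its sampled count, so class totals weight by n_sampled:
  owner-occupied: 180 × 350 = 63,000
  private rental: 60 × 190 = 11,400
  social housing: 60 × 200 = 12,000
Adjusted estimate = 86,400 / 300 = 288 → $288.

$288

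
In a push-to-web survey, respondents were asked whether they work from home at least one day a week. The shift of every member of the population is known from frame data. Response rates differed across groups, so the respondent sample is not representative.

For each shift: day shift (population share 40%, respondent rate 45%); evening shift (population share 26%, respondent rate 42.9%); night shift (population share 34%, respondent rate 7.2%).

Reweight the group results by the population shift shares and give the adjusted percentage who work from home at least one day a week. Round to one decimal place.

Reweight to the known shift distribution:
  day shift: 0.4 × 45 = 18
  evening shift: 0.26 × 42.9 = 11.154
  night shift: 0.34 × 7.2 = 2.448
Post-stratified estimate = 31.602 → 31.6%.

31.6%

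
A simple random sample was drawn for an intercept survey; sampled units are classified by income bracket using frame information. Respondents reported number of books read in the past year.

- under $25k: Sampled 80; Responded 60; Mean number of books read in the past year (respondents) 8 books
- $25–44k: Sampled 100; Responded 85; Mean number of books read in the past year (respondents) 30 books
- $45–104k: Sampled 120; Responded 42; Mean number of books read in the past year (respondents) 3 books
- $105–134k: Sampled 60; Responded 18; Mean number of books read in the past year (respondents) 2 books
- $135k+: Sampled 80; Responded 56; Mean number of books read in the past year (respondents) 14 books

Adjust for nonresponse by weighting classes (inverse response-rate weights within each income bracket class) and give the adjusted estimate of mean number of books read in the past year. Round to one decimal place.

11.9

Class response rates: under $25k 60/80 = 75%, $25–44k 85/100 = 85%, $45–104k 42/120 = 35%, $105–134k 18/60 = 30%, $135k+ 56/80 = 70%.
Weighting each respondent by the inverse class response rate inflates each class back to its sampled size, so the class weight is n_sampled:
  under $25k: 80 × 8 = 640
  $25–44k: 100 × 30 = 3000
  $45–104k: 120 × 3 = 360
  $105–134k: 60 × 2 = 120
  $135k+: 80 × 14 = 1120
Adjusted estimate = 5240 / 440 = 11.9091 → 11.9.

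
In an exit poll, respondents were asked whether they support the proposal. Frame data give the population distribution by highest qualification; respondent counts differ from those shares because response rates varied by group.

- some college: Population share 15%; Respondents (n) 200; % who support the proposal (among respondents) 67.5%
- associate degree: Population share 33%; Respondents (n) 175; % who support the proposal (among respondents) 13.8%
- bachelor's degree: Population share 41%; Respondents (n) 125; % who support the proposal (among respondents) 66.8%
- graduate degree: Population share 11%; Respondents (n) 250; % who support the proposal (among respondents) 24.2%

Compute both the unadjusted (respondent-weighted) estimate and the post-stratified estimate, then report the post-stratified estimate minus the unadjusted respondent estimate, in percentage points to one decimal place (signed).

+4.3 percentage points

Naive respondent-only estimate (weights = respondent counts):
  (200/750)×67.5 + (175/750)×13.8 + (125/750)×66.8 + (250/750)×24.2 = 40.42%
Reweighting by population highest qualification shares:
  0.15×67.5 + 0.33×13.8 + 0.41×66.8 + 0.11×24.2 = 44.729%
Difference = 44.729 − 40.42 = 4.309 pp.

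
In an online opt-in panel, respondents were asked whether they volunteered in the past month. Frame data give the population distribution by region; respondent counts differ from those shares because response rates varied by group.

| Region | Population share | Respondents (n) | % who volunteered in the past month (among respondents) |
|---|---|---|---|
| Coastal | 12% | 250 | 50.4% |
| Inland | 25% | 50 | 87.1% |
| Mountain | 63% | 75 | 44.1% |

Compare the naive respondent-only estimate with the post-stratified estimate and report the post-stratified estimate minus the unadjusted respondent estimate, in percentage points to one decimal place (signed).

+1.6 percentage points

Unadjusted (pooled respondent) estimate weights by respondent counts:
  (250/375)×50.4 + (50/375)×87.1 + (75/375)×44.1 = 54.0333%
Reweighting by population region shares:
  0.12×50.4 + 0.25×87.1 + 0.63×44.1 = 55.606%
Difference = 55.606 − 54.0333 = 1.5727 pp.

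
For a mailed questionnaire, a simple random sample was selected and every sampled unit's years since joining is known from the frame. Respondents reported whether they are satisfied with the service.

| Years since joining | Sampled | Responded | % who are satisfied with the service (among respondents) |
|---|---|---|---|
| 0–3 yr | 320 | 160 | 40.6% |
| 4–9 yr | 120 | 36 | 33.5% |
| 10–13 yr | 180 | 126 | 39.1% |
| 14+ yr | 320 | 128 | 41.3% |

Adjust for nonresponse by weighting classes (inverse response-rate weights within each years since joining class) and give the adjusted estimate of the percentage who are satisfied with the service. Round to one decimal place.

39.6%

Class response rates: 0–3 yr 160/320 = 50%, 4–9 yr 36/120 = 30%, 10–13 yr 126/180 = 70%, 14+ yr 128/320 = 40%.
With weight = n_sampled/n_responded per class, the weighted class total is n_sampled:
  0–3 yr: 320 × 40.6 = 12,992
  4–9 yr: 120 × 33.5 = 4020
  10–13 yr: 180 × 39.1 = 7038
  14+ yr: 320 × 41.3 = 13,216
Adjusted estimate = 37,266 / 940 = 39.6447 → 39.6%.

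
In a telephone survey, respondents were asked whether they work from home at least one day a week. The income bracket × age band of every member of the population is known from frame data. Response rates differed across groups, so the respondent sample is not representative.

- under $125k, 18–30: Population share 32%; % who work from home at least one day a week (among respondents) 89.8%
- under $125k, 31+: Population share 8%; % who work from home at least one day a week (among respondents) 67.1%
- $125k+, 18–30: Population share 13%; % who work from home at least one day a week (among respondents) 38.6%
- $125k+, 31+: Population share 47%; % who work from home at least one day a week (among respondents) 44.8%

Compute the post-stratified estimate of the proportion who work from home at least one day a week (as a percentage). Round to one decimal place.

60.2%

Each cell contributes population-share × respondent value:
  under $125k, 18–30: 0.32 × 89.8 = 28.736
  under $125k, 31+: 0.08 × 67.1 = 5.368
  $125k+, 18–30: 0.13 × 38.6 = 5.018
  $125k+, 31+: 0.47 × 44.8 = 21.056
Post-stratified estimate = 60.178 → 60.2%.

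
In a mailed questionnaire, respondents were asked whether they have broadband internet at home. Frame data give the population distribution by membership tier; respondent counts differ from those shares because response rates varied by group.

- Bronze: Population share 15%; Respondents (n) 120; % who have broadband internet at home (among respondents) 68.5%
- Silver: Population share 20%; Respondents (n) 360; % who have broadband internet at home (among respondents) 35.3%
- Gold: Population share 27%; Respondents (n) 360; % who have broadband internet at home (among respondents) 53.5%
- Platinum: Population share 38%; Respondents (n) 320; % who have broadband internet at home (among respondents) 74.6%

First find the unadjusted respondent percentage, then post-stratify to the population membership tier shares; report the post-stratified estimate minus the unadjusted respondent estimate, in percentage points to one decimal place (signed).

Unadjusted (pooled respondent) estimate weights by respondent counts:
  (120/1160)×68.5 + (360/1160)×35.3 + (360/1160)×53.5 + (320/1160)×74.6 = 55.2241%
Reweighting by population membership tier shares:
  0.15×68.5 + 0.2×35.3 + 0.27×53.5 + 0.38×74.6 = 60.128%
Difference = 60.128 − 55.2241 = 4.9039 pp.

+4.9 percentage points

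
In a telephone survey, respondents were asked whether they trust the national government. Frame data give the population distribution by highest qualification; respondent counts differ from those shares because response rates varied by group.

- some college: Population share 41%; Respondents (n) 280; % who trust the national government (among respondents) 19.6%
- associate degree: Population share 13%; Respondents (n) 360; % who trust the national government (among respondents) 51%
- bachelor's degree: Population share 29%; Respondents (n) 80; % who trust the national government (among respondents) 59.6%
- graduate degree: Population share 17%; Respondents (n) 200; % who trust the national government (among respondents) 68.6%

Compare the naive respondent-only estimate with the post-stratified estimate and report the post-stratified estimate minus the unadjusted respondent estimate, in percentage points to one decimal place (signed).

-2.4 percentage points

Naive respondent-only estimate (weights = respondent counts):
  (280/920)×19.6 + (360/920)×51 + (80/920)×59.6 + (200/920)×68.6 = 46.0174%
Post-stratified estimate weights by population shares:
  0.41×19.6 + 0.13×51 + 0.29×59.6 + 0.17×68.6 = 43.612%
Difference = 43.612 − 46.0174 = -2.4054 pp.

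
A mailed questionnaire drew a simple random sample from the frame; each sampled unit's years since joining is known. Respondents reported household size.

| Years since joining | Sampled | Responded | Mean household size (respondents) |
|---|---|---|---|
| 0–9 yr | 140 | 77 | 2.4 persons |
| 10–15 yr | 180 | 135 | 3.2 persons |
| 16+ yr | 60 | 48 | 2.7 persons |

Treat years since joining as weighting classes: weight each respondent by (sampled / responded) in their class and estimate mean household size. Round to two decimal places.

Class response rates: 0–9 yr 77/140 = 55%, 10–15 yr 135/180 = 75%, 16+ yr 48/60 = 80%.
Weighting each respondent by the inverse class response rate inflates each class back to its sampled size, so the class weight is n_sampled:
  0–9 yr: 140 × 2.4 = 336
  10–15 yr: 180 × 3.2 = 576
  16+ yr: 60 × 2.7 = 162
Adjusted estimate = 1074 / 380 = 2.82632 → 2.83.

2.83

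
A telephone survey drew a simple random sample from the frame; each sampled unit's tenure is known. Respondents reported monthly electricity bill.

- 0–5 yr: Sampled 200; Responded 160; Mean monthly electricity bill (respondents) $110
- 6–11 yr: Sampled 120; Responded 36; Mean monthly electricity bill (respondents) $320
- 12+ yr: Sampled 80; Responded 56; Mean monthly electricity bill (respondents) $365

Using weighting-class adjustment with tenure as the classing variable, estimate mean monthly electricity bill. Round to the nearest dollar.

Response rates by class: 0–5 yr 160/200 = 80%, 6–11 yr 36/120 = 30%, 12+ yr 56/80 = 70%.
With weight = n_sampled/n_responded per class, the weighted class total is n_sampled:
  0–5 yr: 200 × 110 = 22,000
  6–11 yr: 120 × 320 = 38,400
  12+ yr: 80 × 365 = 29,200
Adjusted estimate = 89,600 / 400 = 224 → $224.

$224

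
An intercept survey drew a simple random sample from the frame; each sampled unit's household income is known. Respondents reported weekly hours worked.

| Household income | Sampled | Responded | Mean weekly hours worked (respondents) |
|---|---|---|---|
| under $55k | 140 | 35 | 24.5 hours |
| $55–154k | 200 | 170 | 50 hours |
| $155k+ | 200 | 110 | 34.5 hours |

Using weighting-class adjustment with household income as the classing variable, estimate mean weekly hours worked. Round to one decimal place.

37.6

Class response rates: under $55k 35/140 = 25%, $55–154k 170/200 = 85%, $155k+ 110/200 = 55%.
Inverse-response-rate weighting restores each class to its sampled count, so class totals weight by n_sampled:
  under $55k: 140 × 24.5 = 3430
  $55–154k: 200 × 50 = 10,000
  $155k+: 200 × 34.5 = 6900
Adjusted estimate = 20,330 / 540 = 37.6481 → 37.6.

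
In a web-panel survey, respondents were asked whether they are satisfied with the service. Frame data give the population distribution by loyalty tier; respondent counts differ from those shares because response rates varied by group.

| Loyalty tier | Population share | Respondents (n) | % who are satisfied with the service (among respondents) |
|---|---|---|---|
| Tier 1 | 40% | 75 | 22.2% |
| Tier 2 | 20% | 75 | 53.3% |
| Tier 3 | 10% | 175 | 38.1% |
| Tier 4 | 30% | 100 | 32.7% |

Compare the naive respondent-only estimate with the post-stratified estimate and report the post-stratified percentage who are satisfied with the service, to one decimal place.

Naive respondent-only estimate (weights = respondent counts):
  (75/425)×22.2 + (75/425)×53.3 + (175/425)×38.1 + (100/425)×32.7 = 36.7059%
Post-stratified estimate weights by population shares:
  0.4×22.2 + 0.2×53.3 + 0.1×38.1 + 0.3×32.7 = 33.16%

33.2%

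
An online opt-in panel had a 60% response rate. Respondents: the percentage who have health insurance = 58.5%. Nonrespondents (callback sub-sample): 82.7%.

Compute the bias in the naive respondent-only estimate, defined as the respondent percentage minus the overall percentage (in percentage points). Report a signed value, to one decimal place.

Nonresponse fraction = 1 − 0.6 = 0.4.
Bias = (nonresponse fraction) × (respondent percentage − nonrespondent percentage)
     = 0.4 × (58.5 − 82.7) = 0.4 × -24.2 = -9.68.

-9.7 percentage points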